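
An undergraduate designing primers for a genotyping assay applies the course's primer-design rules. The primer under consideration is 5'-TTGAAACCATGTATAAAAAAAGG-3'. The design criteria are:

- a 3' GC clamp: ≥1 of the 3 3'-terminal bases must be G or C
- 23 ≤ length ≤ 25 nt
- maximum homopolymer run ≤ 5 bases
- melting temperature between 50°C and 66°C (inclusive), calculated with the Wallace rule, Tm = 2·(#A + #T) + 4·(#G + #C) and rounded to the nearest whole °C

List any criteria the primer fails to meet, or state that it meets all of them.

Base counts: A=12, T=5, G=4, C=2 (length 23).
GC clamp: 3' end AGG has 2 G/C ✓
length: length 23 ✓
homopolymer run: longest run = 7, exceeds 5 ✗
Tm: Tm = 2·17 + 4·6 = 58°C ✓

Fails: homopolymer run.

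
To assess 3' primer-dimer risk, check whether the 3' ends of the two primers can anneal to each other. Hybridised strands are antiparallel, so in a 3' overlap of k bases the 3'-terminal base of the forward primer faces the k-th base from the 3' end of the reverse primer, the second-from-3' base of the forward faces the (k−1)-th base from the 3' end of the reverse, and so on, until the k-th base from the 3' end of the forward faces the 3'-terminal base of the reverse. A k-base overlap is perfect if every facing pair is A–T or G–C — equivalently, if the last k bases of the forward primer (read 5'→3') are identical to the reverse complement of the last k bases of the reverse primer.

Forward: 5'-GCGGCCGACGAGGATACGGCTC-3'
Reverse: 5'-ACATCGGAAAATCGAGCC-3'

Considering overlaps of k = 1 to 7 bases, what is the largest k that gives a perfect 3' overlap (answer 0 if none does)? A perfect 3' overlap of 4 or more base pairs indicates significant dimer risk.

Last 7 bases (5'→3') — forward …ACGGCTC, reverse …TCGAGCC.
Reverse complement of the reverse primer's last 7 bases: GGCTCGA; its first k bases are the reverse complement of the reverse primer's last k bases, so a perfect k-base overlap needs the forward primer's last k bases to equal them.
Comparing (forward last k vs required): k=1: C vs G ✗; k=2: TC vs GG ✗; k=3: CTC vs GGC ✗; k=4: GCTC vs GGCT ✗; k=5: GGCTC vs GGCTC ✓; k=6: CGGCTC vs GGCTCG ✗; k=7: ACGGCTC vs GGCTCGA ✗.
Only k = 5 is perfect, so the longest perfect 3' overlap is 5.

Longest perfect overlap: 5 complementary base pairs; significant dimer risk (threshold 4).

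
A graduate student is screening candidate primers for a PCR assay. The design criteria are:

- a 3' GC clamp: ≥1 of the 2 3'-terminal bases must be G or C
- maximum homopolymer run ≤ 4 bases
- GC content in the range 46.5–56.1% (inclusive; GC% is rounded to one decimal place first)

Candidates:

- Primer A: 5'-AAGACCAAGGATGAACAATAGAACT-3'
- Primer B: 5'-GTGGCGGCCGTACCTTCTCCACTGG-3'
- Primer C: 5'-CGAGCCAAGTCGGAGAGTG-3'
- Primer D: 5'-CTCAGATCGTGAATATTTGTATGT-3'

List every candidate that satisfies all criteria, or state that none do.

None of the candidates satisfy all criteria.

Primer A (25 nt, A=13 T=3 G=5 C=4): 3' end CT has 1 G/C ✓; longest run = 2 ✓; GC 9/25 = 36.0%, outside 46.5–56.1% ✗ — fails.
Primer B (25 nt, A=2 T=6 G=8 C=9): 3' end GG has 2 G/C ✓; longest run = 2 ✓; GC 17/25 = 68.0%, outside 46.5–56.1% ✗ — fails.
Primer C (19 nt, A=5 T=2 G=8 C=4): 3' end TG has 1 G/C ✓; longest run = 2 ✓; GC 12/19 = 63.2%, outside 46.5–56.1% ✗ — fails.
Primer D (24 nt, A=6 T=10 G=5 C=3): 3' end GT has 1 G/C ✓; longest run = 3 ✓; GC 8/24 = 33.3%, outside 46.5–56.1% ✗ — fails.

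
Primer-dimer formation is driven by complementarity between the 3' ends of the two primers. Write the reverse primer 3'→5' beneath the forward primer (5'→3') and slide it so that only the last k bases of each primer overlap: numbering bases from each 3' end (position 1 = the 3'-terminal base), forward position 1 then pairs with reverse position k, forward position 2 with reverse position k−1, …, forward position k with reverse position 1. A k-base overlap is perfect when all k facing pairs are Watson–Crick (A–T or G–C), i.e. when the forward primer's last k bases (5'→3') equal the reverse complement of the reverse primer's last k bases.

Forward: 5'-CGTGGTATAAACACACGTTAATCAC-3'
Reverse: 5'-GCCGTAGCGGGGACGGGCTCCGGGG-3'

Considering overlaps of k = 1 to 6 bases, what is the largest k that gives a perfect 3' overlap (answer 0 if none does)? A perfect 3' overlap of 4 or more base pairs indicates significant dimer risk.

Last 6 bases (5'→3') — forward …AATCAC, reverse …CCGGGG.
Reverse complement of the reverse primer's last 6 bases: CCCCGG; its first k bases are the reverse complement of the reverse primer's last k bases, so a perfect k-base overlap needs the forward primer's last k bases to equal them.
Comparing (forward last k vs required): k=1: C vs C ✓; k=2: AC vs CC ✗; k=3: CAC vs CCC ✗; k=4: TCAC vs CCCC ✗; k=5: ATCAC vs CCCCG ✗; k=6: AATCAC vs CCCCGG ✗.
Only k = 1 is perfect, so the longest perfect 3' overlap is 1.

Longest perfect overlap: 1 complementary base pair; below the dimer-risk threshold (threshold 4).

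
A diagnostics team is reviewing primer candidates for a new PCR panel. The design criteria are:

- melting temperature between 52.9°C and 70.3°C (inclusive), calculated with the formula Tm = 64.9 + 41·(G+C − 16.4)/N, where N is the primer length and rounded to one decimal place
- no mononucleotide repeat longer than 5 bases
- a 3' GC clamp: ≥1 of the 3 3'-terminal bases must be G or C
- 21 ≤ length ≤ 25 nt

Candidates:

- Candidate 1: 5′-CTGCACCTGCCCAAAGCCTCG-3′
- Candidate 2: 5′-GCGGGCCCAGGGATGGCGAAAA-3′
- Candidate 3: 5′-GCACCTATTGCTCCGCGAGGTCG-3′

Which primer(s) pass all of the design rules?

Candidate 1 and Candidate 3.

Candidate 1 (21 nt, A=4 T=3 G=4 C=10): Tm = 64.9 + 41·(14 − 16.4)/21 = 60.2°C ✓; longest run = 3 ✓; 3' end TCG has 2 G/C ✓; length 21 ✓ — passes.
Candidate 2 (22 nt, A=6 T=1 G=10 C=5): Tm = 64.9 + 41·(15 − 16.4)/22 = 62.3°C ✓; longest run = 4 ✓; 3' end AAA has 0 G/C, need ≥1 ✗; length 22 ✓ — fails.
Candidate 3 (23 nt, A=3 T=5 G=7 C=8): Tm = 64.9 + 41·(15 − 16.4)/23 = 62.4°C ✓; longest run = 2 ✓; 3' end TCG has 2 G/C ✓; length 23 ✓ — passes.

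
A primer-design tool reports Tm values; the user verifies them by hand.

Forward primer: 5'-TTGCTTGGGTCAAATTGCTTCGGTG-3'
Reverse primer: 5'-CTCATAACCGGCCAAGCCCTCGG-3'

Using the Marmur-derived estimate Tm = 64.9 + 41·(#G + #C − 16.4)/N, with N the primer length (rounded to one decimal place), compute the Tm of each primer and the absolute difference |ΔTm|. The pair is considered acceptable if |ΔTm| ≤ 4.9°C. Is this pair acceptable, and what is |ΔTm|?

|ΔTm| = 4.7°C; the pair is acceptable.

Forward: G+C = 12, N = 25 → Tm = 64.9 + 41·(12 − 16.4)/25 = 57.7°C.
Reverse: G+C = 15, N = 23 → Tm = 64.9 + 41·(15 − 16.4)/23 = 62.4°C.
|ΔTm| = |57.7 − 62.4| = 4.7°C, ≤ 4.9°C.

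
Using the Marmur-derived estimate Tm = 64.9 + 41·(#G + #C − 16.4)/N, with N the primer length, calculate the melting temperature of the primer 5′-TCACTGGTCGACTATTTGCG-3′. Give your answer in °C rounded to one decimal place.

51.8°C

Base counts: A=3, T=7, G=5, C=5; G+C = 10, N = 20.
Tm = 64.9 + 41·(10 − 16.4)/20 = 64.9 + -262.40/20 = 51.8°C.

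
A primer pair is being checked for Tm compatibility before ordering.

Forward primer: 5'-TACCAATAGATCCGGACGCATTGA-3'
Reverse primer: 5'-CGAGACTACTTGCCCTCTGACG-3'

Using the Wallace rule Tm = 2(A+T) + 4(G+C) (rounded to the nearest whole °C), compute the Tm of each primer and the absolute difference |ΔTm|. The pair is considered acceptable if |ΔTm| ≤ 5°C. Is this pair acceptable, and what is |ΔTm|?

|ΔTm| = 0°C; the pair is acceptable.

Forward: A=8 T=5 G=5 C=6 → Tm = 2·13 + 4·11 = 70°C.
Reverse: A=4 T=5 G=5 C=8 → Tm = 2·9 + 4·13 = 70°C.
|ΔTm| = |70 − 70| = 0°C, ≤ 5°C.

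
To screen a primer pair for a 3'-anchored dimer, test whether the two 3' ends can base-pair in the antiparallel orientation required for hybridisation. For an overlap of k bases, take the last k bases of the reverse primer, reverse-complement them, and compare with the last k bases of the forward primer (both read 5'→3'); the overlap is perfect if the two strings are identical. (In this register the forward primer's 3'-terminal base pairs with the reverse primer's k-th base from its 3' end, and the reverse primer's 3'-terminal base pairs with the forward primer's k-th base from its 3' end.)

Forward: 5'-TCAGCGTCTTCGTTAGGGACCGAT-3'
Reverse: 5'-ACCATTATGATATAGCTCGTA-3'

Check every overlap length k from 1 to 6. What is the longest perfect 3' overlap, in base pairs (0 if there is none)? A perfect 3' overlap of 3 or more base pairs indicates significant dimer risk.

Longest perfect overlap: 1 complementary base pair; below the dimer-risk threshold (threshold 3).

Last 6 bases (5'→3') — forward …ACCGAT, reverse …CTCGTA.
Reverse complement of the reverse primer's last 6 bases: TACGAG; its first k bases are the reverse complement of the reverse primer's last k bases, so a perfect k-base overlap needs the forward primer's last k bases to equal them.
Comparing (forward last k vs required): k=1: T vs T ✓; k=2: AT vs TA ✗; k=3: GAT vs TAC ✗; k=4: CGAT vs TACG ✗; k=5: CCGAT vs TACGA ✗; k=6: ACCGAT vs TACGAG ✗.
Only k = 1 is perfect, so the longest perfect 3' overlap is 1.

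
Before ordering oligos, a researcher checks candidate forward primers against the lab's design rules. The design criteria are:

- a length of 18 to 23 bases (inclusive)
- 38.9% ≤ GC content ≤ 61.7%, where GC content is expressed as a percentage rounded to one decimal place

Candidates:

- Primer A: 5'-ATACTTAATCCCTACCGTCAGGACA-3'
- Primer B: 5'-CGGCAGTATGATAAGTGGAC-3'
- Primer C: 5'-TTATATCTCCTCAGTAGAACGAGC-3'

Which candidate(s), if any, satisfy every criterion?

Primer B only.

Primer A (25 nt, A=8 T=6 G=3 C=8): length 25, outside 18–23 ✗; GC 11/25 = 44.0% ✓ — fails.
Primer B (20 nt, A=6 T=4 G=7 C=3): length 20 ✓; GC 10/20 = 50.0% ✓ — passes.
Primer C (24 nt, A=7 T=7 G=4 C=6): length 24, outside 18–23 ✗; GC 10/24 = 41.7% ✓ — fails.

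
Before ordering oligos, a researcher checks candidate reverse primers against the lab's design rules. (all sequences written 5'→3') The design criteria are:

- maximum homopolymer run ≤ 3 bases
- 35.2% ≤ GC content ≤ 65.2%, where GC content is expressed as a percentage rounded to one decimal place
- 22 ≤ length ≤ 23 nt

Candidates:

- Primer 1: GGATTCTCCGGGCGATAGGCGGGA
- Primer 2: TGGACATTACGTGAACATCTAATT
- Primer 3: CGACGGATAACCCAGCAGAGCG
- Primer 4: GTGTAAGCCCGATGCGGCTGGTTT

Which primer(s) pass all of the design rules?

Primer 1 (24 nt, A=4 T=4 G=11 C=5): longest run = 3 ✓; GC 16/24 = 66.7%, outside 35.2–65.2% ✗; length 24, outside 22–23 ✗ — fails.
Primer 2 (24 nt, A=8 T=8 G=4 C=4): longest run = 2 ✓; GC 8/24 = 33.3%, outside 35.2–65.2% ✗; length 24, outside 22–23 ✗ — fails.
Primer 3 (22 nt, A=7 T=1 G=7 C=7): longest run = 3 ✓; GC 14/22 = 63.6% ✓; length 22 ✓ — passes.
Primer 4 (24 nt, A=3 T=7 G=9 C=5): longest run = 3 ✓; GC 14/24 = 58.3% ✓; length 24, outside 22–23 ✗ — fails.

Primer 3 only.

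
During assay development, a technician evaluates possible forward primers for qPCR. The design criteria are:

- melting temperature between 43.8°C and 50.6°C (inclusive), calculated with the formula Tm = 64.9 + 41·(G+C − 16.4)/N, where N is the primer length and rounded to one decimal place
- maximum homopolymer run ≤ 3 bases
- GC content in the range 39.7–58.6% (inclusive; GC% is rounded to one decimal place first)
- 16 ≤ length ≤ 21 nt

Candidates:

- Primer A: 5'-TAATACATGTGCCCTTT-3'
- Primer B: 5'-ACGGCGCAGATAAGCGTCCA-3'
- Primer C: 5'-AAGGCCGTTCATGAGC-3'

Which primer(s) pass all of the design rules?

Primer A (17 nt, A=4 T=7 G=2 C=4): Tm = 64.9 + 41·(6 − 16.4)/17 = 39.8°C, outside 43.8–50.6°C ✗; longest run = 3 ✓; GC 6/17 = 35.3%, outside 39.7–58.6% ✗; length 17 ✓ — fails.
Primer B (20 nt, A=6 T=2 G=6 C=6): Tm = 64.9 + 41·(12 − 16.4)/20 = 55.9°C, outside 43.8–50.6°C ✗; longest run = 2 ✓; GC 12/20 = 60.0%, outside 39.7–58.6% ✗; length 20 ✓ — fails.
Primer C (16 nt, A=4 T=3 G=5 C=4): Tm = 64.9 + 41·(9 − 16.4)/16 = 45.9°C ✓; longest run = 2 ✓; GC 9/16 = 56.3% ✓; length 16 ✓ — passes.

Primer C only.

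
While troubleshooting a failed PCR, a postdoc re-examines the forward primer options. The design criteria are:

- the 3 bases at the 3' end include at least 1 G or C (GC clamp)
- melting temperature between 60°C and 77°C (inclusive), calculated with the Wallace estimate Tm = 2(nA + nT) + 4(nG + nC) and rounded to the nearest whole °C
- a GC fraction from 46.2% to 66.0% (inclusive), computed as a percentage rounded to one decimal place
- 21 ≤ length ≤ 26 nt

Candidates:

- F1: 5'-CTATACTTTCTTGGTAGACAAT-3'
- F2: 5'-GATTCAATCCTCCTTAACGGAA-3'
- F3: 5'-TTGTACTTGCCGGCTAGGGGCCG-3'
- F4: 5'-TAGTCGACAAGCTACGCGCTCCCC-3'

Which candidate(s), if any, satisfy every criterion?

F1 (22 nt, A=6 T=9 G=3 C=4): 3' end AAT has 0 G/C, need ≥1 ✗; Tm = 2·15 + 4·7 = 58°C, outside 60–77°C ✗; GC 7/22 = 31.8%, outside 46.2–66.0% ✗; length 22 ✓ — fails.
F2 (22 nt, A=7 T=6 G=3 C=6): 3' end GAA has 1 G/C ✓; Tm = 2·13 + 4·9 = 62°C ✓; GC 9/22 = 40.9%, outside 46.2–66.0% ✗; length 22 ✓ — fails.
F3 (23 nt, A=2 T=6 G=9 C=6): 3' end CCG has 3 G/C ✓; Tm = 2·8 + 4·15 = 76°C ✓; GC 15/23 = 65.2% ✓; length 23 ✓ — passes.
F4 (24 nt, A=5 T=4 G=5 C=10): 3' end CCC has 3 G/C ✓; Tm = 2·9 + 4·15 = 78°C, outside 60–77°C ✗; GC 15/24 = 62.5% ✓; length 24 ✓ — fails.

F3 only.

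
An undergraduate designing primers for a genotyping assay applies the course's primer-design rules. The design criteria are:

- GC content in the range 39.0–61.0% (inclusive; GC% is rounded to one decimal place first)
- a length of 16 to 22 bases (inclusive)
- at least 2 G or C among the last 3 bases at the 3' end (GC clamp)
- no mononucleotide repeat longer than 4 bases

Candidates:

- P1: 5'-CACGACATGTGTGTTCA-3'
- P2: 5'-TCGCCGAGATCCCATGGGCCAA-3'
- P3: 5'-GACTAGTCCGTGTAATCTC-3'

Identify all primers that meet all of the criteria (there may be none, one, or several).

P3 only.

P1 (17 nt, A=4 T=5 G=4 C=4): GC 8/17 = 47.1% ✓; length 17 ✓; 3' end TCA has 1 G/C, need ≥2 ✗; longest run = 2 ✓ — fails.
P2 (22 nt, A=5 T=3 G=6 C=8): GC 14/22 = 63.6%, outside 39.0–61.0% ✗; length 22 ✓; 3' end CAA has 1 G/C, need ≥2 ✗; longest run = 3 ✓ — fails.
P3 (19 nt, A=4 T=6 G=4 C=5): GC 9/19 = 47.4% ✓; length 19 ✓; 3' end CTC has 2 G/C ✓; longest run = 2 ✓ — passes.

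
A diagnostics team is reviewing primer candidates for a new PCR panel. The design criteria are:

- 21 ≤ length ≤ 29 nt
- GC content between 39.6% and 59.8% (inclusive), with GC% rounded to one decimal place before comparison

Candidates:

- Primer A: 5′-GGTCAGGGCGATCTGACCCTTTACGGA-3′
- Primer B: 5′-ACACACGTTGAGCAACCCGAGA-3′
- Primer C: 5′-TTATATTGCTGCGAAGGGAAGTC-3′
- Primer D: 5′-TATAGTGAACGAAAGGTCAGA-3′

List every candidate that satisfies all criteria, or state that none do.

Primer A (27 nt, A=5 T=6 G=9 C=7): length 27 ✓; GC 16/27 = 59.3% ✓ — passes.
Primer B (22 nt, A=8 T=2 G=5 C=7): length 22 ✓; GC 12/22 = 54.5% ✓ — passes.
Primer C (23 nt, A=6 T=7 G=7 C=3): length 23 ✓; GC 10/23 = 43.5% ✓ — passes.
Primer D (21 nt, A=9 T=4 G=6 C=2): length 21 ✓; GC 8/21 = 38.1%, outside 39.6–59.8% ✗ — fails.

Primer A, Primer B and Primer C.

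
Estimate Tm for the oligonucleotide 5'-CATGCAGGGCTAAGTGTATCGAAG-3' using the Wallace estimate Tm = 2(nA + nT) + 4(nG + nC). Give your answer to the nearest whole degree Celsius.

72°C

Base counts: A=7, T=5, G=8, C=4 (length 24).
Tm = 2·(7+5) + 4·(8+4) = 2·12 + 4·12 = 24 + 48 = 72°C.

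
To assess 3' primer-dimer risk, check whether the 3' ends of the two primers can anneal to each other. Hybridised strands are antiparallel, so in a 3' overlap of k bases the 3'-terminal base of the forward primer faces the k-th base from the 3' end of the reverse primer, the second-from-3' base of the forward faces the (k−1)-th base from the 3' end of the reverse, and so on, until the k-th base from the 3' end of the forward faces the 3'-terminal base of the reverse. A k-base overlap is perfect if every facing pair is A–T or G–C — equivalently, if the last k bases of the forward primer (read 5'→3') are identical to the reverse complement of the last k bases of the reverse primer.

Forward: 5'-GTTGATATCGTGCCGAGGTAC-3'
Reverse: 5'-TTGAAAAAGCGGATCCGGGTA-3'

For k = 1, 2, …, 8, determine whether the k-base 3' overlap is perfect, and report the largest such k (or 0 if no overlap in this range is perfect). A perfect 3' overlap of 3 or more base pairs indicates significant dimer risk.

Last 8 bases (5'→3') — forward …CGAGGTAC, reverse …TCCGGGTA.
Reverse complement of the reverse primer's last 8 bases: TACCCGGA; its first k bases are the reverse complement of the reverse primer's last k bases, so a perfect k-base overlap needs the forward primer's last k bases to equal them.
Comparing (forward last k vs required): k=1: C vs T ✗; k=2: AC vs TA ✗; k=3: TAC vs TAC ✓; k=4: GTAC vs TACC ✗; k=5: GGTAC vs TACCC ✗; k=6: AGGTAC vs TACCCG ✗; k=7: GAGGTAC vs TACCCGG ✗; k=8: CGAGGTAC vs TACCCGGA ✗.
Only k = 3 is perfect, so the longest perfect 3' overlap is 3.

Longest perfect overlap: 3 complementary base pairs; significant dimer risk (threshold 3).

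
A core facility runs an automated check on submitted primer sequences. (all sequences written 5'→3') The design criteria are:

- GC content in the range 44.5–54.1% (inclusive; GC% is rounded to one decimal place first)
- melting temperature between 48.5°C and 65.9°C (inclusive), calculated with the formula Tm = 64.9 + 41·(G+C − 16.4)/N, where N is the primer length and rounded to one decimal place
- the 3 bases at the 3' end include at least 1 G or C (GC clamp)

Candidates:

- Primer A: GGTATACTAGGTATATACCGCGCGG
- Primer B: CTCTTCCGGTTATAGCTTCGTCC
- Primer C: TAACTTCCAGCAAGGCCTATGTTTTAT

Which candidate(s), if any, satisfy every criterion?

Primer A and Primer B.

Primer A (25 nt, A=6 T=6 G=8 C=5): GC 13/25 = 52.0% ✓; Tm = 64.9 + 41·(13 − 16.4)/25 = 59.3°C ✓; 3' end CGG has 3 G/C ✓ — passes.
Primer B (23 nt, A=2 T=9 G=4 C=8): GC 12/23 = 52.2% ✓; Tm = 64.9 + 41·(12 − 16.4)/23 = 57.1°C ✓; 3' end TCC has 2 G/C ✓ — passes.
Primer C (27 nt, A=7 T=10 G=4 C=6): GC 10/27 = 37.0%, outside 44.5–54.1% ✗; Tm = 64.9 + 41·(10 − 16.4)/27 = 55.2°C ✓; 3' end TAT has 0 G/C, need ≥1 ✗ — fails.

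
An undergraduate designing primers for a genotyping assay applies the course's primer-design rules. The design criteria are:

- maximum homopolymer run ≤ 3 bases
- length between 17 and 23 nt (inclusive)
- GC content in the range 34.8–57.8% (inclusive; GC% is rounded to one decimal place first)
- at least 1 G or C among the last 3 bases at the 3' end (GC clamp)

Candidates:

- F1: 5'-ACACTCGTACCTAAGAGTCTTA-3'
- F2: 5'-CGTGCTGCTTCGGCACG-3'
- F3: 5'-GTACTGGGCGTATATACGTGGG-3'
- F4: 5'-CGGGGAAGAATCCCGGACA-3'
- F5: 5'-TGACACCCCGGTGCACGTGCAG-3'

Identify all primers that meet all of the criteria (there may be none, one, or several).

F3 only.

F1 (22 nt, A=7 T=6 G=3 C=6): longest run = 2 ✓; length 22 ✓; GC 9/22 = 40.9% ✓; 3' end TTA has 0 G/C, need ≥1 ✗ — fails.
F2 (17 nt, A=1 T=4 G=6 C=6): longest run = 2 ✓; length 17 ✓; GC 12/17 = 70.6%, outside 34.8–57.8% ✗; 3' end ACG has 2 G/C ✓ — fails.
F3 (22 nt, A=4 T=6 G=9 C=3): longest run = 3 ✓; length 22 ✓; GC 12/22 = 54.5% ✓; 3' end GGG has 3 G/C ✓ — passes.
F4 (19 nt, A=6 T=1 G=7 C=5): longest run = 4, exceeds 3 ✗; length 19 ✓; GC 12/19 = 63.2%, outside 34.8–57.8% ✗; 3' end ACA has 1 G/C ✓ — fails.
F5 (22 nt, A=4 T=3 G=7 C=8): longest run = 4, exceeds 3 ✗; length 22 ✓; GC 15/22 = 68.2%, outside 34.8–57.8% ✗; 3' end CAG has 2 G/C ✓ — fails.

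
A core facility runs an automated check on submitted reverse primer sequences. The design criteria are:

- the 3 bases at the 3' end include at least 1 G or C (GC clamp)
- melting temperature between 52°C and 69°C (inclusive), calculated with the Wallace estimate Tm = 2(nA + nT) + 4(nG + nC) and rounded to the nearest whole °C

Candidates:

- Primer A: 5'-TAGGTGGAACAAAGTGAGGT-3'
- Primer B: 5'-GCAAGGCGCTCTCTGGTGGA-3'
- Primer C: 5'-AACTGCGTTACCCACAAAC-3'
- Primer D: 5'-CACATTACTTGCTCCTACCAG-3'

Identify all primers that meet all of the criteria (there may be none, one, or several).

Primer A, Primer B, Primer C and Primer D.

Primer A (20 nt, A=7 T=4 G=8 C=1): 3' end GGT has 2 G/C ✓; Tm = 2·11 + 4·9 = 58°C ✓ — passes.
Primer B (20 nt, A=3 T=4 G=8 C=5): 3' end GGA has 2 G/C ✓; Tm = 2·7 + 4·13 = 66°C ✓ — passes.
Primer C (19 nt, A=7 T=3 G=2 C=7): 3' end AAC has 1 G/C ✓; Tm = 2·10 + 4·9 = 56°C ✓ — passes.
Primer D (21 nt, A=5 T=6 G=2 C=8): 3' end CAG has 2 G/C ✓; Tm = 2·11 + 4·10 = 62°C ✓ — passes.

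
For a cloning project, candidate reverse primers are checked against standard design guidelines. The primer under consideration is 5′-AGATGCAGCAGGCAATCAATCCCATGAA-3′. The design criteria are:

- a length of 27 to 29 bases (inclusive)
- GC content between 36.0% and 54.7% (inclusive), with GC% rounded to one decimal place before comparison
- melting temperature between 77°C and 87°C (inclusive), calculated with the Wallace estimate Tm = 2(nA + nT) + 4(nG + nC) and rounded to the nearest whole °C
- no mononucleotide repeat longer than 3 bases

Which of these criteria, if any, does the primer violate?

Meets all criteria.

Base counts: A=11, T=4, G=6, C=7 (length 28).
length: length 28 ✓
GC content: GC 13/28 = 46.4% ✓
Tm: Tm = 2·15 + 4·13 = 82°C ✓
homopolymer run: longest run = 3 ✓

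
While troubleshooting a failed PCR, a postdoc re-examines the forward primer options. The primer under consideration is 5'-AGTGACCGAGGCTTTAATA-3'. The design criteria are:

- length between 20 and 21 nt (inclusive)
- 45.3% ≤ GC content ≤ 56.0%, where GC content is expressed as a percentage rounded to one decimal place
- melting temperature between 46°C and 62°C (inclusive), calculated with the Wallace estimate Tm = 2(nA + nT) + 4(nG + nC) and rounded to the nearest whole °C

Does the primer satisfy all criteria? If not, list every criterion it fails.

Base counts: A=6, T=5, G=5, C=3 (length 19).
length: length 19, outside 20–21 ✗
GC content: GC 8/19 = 42.1%, outside 45.3–56.0% ✗
Tm: Tm = 2·11 + 4·8 = 54°C ✓

Fails: length, GC content.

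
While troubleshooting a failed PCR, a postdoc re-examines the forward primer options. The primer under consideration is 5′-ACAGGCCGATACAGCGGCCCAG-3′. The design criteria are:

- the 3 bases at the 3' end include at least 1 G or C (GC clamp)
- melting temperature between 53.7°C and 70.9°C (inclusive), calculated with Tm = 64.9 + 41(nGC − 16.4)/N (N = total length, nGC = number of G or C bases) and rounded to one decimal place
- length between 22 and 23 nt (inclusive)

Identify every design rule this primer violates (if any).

Base counts: A=6, T=1, G=7, C=8 (length 22).
GC clamp: 3' end CAG has 2 G/C ✓
Tm: Tm = 64.9 + 41·(15 − 16.4)/22 = 62.3°C ✓
length: length 22 ✓

Meets all criteria.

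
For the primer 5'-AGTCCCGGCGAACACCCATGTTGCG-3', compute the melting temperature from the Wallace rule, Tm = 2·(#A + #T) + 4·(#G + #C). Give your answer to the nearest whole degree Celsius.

82°C

Base counts: A=5, T=4, G=7, C=9 (length 25).
Tm = 2·(5+4) + 4·(7+9) = 2·9 + 4·16 = 18 + 64 = 82°C.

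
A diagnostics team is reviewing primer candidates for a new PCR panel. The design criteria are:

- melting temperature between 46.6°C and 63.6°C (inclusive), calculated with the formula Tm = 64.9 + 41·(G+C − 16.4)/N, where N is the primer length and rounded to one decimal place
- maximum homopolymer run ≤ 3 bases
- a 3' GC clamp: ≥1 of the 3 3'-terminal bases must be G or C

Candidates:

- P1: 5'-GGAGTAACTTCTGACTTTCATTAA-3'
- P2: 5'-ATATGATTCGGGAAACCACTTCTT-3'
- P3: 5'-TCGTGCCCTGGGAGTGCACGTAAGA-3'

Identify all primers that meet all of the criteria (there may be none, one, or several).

P2 and P3.

P1 (24 nt, A=7 T=9 G=4 C=4): Tm = 64.9 + 41·(8 − 16.4)/24 = 50.6°C ✓; longest run = 3 ✓; 3' end TAA has 0 G/C, need ≥1 ✗ — fails.
P2 (24 nt, A=7 T=8 G=4 C=5): Tm = 64.9 + 41·(9 − 16.4)/24 = 52.3°C ✓; longest run = 3 ✓; 3' end CTT has 1 G/C ✓ — passes.
P3 (25 nt, A=5 T=5 G=9 C=6): Tm = 64.9 + 41·(15 − 16.4)/25 = 62.6°C ✓; longest run = 3 ✓; 3' end AGA has 1 G/C ✓ — passes.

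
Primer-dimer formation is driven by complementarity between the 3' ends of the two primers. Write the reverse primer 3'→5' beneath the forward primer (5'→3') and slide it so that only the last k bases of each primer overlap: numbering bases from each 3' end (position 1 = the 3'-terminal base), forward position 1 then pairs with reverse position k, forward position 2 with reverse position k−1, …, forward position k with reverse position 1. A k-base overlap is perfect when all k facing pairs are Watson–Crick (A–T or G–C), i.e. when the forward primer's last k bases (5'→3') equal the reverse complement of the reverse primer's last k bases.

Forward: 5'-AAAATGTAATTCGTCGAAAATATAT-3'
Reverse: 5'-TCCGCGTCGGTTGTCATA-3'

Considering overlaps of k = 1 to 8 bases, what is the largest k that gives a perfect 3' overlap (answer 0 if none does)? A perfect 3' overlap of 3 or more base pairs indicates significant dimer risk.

Last 8 bases (5'→3') — forward …AAATATAT, reverse …TTGTCATA.
Reverse complement of the reverse primer's last 8 bases: TATGACAA; its first k bases are the reverse complement of the reverse primer's last k bases, so a perfect k-base overlap needs the forward primer's last k bases to equal them.
Comparing (forward last k vs required): k=1: T vs T ✓; k=2: AT vs TA ✗; k=3: TAT vs TAT ✓; k=4: ATAT vs TATG ✗; k=5: TATAT vs TATGA ✗; k=6: ATATAT vs TATGAC ✗; k=7: AATATAT vs TATGACA ✗; k=8: AAATATAT vs TATGACAA ✗.
Perfect overlaps at k = 1, 3; the largest is 3.

Longest perfect overlap: 3 complementary base pairs; significant dimer risk (threshold 3).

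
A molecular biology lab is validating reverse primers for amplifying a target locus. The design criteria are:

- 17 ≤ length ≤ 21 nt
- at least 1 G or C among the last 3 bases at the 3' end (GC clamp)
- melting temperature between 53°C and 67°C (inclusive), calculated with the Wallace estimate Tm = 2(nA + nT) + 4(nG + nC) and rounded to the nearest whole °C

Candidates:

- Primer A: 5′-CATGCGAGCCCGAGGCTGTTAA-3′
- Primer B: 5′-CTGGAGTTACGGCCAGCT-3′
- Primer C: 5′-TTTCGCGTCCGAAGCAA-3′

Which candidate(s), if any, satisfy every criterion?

Primer B only.

Primer A (22 nt, A=5 T=4 G=7 C=6): length 22, outside 17–21 ✗; 3' end TAA has 0 G/C, need ≥1 ✗; Tm = 2·9 + 4·13 = 70°C, outside 53–67°C ✗ — fails.
Primer B (18 nt, A=3 T=4 G=6 C=5): length 18 ✓; 3' end GCT has 2 G/C ✓; Tm = 2·7 + 4·11 = 58°C ✓ — passes.
Primer C (17 nt, A=4 T=4 G=4 C=5): length 17 ✓; 3' end CAA has 1 G/C ✓; Tm = 2·8 + 4·9 = 52°C, outside 53–67°C ✗ — fails.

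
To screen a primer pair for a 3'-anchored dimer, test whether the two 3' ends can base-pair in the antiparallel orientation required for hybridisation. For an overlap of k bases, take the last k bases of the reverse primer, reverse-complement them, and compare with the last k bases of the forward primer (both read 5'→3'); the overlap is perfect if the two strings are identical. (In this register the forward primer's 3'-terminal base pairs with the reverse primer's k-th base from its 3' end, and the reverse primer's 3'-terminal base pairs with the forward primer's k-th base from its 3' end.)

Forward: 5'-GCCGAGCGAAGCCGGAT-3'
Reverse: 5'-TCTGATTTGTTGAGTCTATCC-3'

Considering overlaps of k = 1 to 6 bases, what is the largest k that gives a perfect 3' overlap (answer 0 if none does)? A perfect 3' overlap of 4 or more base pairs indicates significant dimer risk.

Longest perfect overlap: 4 complementary base pairs; significant dimer risk (threshold 4).

Last 6 bases (5'→3') — forward …CCGGAT, reverse …CTATCC.
Reverse complement of the reverse primer's last 6 bases: GGATAG; its first k bases are the reverse complement of the reverse primer's last k bases, so a perfect k-base overlap needs the forward primer's last k bases to equal them.
Comparing (forward last k vs required): k=1: T vs G ✗; k=2: AT vs GG ✗; k=3: GAT vs GGA ✗; k=4: GGAT vs GGAT ✓; k=5: CGGAT vs GGATA ✗; k=6: CCGGAT vs GGATAG ✗.
Only k = 4 is perfect, so the longest perfect 3' overlap is 4.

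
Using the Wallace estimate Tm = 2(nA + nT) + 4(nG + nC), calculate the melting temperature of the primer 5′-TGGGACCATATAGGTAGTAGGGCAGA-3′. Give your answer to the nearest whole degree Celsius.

78°C

Base counts: A=8, T=5, G=10, C=3 (length 26).
Tm = 2·(8+5) + 4·(10+3) = 2·13 + 4·13 = 26 + 52 = 78°C.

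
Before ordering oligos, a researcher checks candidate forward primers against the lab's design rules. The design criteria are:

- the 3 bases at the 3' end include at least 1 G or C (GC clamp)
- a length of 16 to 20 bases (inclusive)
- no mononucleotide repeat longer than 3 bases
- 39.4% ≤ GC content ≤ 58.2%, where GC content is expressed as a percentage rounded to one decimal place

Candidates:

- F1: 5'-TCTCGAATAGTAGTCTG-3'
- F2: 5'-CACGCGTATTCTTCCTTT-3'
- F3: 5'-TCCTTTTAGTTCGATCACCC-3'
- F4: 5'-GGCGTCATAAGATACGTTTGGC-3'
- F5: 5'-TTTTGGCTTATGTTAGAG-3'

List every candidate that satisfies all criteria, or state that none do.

F1 only.

F1 (17 nt, A=4 T=6 G=4 C=3): 3' end CTG has 2 G/C ✓; length 17 ✓; longest run = 2 ✓; GC 7/17 = 41.2% ✓ — passes.
F2 (18 nt, A=2 T=8 G=2 C=6): 3' end TTT has 0 G/C, need ≥1 ✗; length 18 ✓; longest run = 3 ✓; GC 8/18 = 44.4% ✓ — fails.
F3 (20 nt, A=3 T=8 G=2 C=7): 3' end CCC has 3 G/C ✓; length 20 ✓; longest run = 4, exceeds 3 ✗; GC 9/20 = 45.0% ✓ — fails.
F4 (22 nt, A=5 T=6 G=7 C=4): 3' end GGC has 3 G/C ✓; length 22, outside 16–20 ✗; longest run = 3 ✓; GC 11/22 = 50.0% ✓ — fails.
F5 (18 nt, A=3 T=9 G=5 C=1): 3' end GAG has 2 G/C ✓; length 18 ✓; longest run = 4, exceeds 3 ✗; GC 6/18 = 33.3%, outside 39.4–58.2% ✗ — fails.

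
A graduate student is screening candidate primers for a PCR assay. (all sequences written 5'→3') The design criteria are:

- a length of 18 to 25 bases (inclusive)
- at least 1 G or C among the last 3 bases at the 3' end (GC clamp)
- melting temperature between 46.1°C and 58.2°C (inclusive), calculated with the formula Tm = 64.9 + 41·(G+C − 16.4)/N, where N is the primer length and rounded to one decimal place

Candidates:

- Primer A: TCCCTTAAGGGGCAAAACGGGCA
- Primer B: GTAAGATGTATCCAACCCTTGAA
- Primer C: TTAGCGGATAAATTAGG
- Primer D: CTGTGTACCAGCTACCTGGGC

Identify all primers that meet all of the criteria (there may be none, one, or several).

Primer A (23 nt, A=7 T=3 G=7 C=6): length 23 ✓; 3' end GCA has 2 G/C ✓; Tm = 64.9 + 41·(13 − 16.4)/23 = 58.8°C, outside 46.1–58.2°C ✗ — fails.
Primer B (23 nt, A=8 T=6 G=4 C=5): length 23 ✓; 3' end GAA has 1 G/C ✓; Tm = 64.9 + 41·(9 − 16.4)/23 = 51.7°C ✓ — passes.
Primer C (17 nt, A=6 T=5 G=5 C=1): length 17, outside 18–25 ✗; 3' end AGG has 2 G/C ✓; Tm = 64.9 + 41·(6 − 16.4)/17 = 39.8°C, outside 46.1–58.2°C ✗ — fails.
Primer D (21 nt, A=3 T=5 G=6 C=7): length 21 ✓; 3' end GGC has 3 G/C ✓; Tm = 64.9 + 41·(13 − 16.4)/21 = 58.3°C, outside 46.1–58.2°C ✗ — fails.

Primer B only.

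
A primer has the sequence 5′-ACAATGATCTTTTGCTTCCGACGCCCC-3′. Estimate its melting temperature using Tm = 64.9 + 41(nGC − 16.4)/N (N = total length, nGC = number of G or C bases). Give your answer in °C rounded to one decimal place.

Base counts: A=5, T=8, G=4, C=10; G+C = 14, N = 27.
Tm = 64.9 + 41·(14 − 16.4)/27 = 64.9 + -98.40/27 = 61.3°C.

61.3°C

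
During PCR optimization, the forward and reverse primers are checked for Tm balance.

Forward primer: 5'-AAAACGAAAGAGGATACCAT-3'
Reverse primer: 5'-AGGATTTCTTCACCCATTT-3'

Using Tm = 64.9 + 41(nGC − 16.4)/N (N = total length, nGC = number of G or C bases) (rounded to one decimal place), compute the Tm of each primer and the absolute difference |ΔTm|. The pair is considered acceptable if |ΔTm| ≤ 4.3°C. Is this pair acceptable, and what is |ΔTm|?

|ΔTm| = 1.0°C; the pair is acceptable.

Forward: G+C = 7, N = 20 → Tm = 64.9 + 41·(7 − 16.4)/20 = 45.6°C.
Reverse: G+C = 7, N = 19 → Tm = 64.9 + 41·(7 − 16.4)/19 = 44.6°C.
|ΔTm| = |45.6 − 44.6| = 1.0°C, ≤ 4.3°C.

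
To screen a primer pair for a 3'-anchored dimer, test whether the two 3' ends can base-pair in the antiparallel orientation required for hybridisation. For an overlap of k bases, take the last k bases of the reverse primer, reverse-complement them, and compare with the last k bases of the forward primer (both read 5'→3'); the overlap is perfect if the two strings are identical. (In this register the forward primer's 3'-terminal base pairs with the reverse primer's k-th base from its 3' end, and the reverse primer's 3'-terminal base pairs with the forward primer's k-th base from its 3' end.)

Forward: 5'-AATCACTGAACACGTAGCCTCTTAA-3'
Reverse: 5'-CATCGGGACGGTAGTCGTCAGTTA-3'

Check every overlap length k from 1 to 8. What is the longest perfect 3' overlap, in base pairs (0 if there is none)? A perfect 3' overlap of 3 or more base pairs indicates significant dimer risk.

Longest perfect overlap: 3 complementary base pairs; significant dimer risk (threshold 3).

Last 8 bases (5'→3') — forward …CCTCTTAA, reverse …GTCAGTTA.
Reverse complement of the reverse primer's last 8 bases: TAACTGAC; its first k bases are the reverse complement of the reverse primer's last k bases, so a perfect k-base overlap needs the forward primer's last k bases to equal them.
Comparing (forward last k vs required): k=1: A vs T ✗; k=2: AA vs TA ✗; k=3: TAA vs TAA ✓; k=4: TTAA vs TAAC ✗; k=5: CTTAA vs TAACT ✗; k=6: TCTTAA vs TAACTG ✗; k=7: CTCTTAA vs TAACTGA ✗; k=8: CCTCTTAA vs TAACTGAC ✗.
Only k = 3 is perfect, so the longest perfect 3' overlap is 3.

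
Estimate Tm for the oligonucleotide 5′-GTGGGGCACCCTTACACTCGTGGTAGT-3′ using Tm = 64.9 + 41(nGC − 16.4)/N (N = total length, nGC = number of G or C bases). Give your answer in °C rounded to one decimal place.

64.3°C

Base counts: A=4, T=7, G=9, C=7; G+C = 16, N = 27.
Tm = 64.9 + 41·(16 − 16.4)/27 = 64.9 + -16.40/27 = 64.3°C.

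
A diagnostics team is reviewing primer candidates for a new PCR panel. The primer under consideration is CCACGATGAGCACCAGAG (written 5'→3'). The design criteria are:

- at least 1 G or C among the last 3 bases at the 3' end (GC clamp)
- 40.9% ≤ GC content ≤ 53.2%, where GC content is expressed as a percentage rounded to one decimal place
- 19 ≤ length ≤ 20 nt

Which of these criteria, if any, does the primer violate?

Fails: GC content, length.

Base counts: A=6, T=1, G=5, C=6 (length 18).
GC clamp: 3' end GAG has 2 G/C ✓
GC content: GC 11/18 = 61.1%, outside 40.9–53.2% ✗
length: length 18, outside 19–20 ✗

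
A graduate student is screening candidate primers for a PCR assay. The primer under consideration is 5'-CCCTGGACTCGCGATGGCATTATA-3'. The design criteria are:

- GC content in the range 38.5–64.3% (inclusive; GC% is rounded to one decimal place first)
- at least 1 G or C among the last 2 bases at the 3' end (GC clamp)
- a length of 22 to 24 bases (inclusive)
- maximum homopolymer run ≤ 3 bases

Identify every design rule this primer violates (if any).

Fails: GC clamp.

Base counts: A=5, T=6, G=6, C=7 (length 24).
GC content: GC 13/24 = 54.2% ✓
GC clamp: 3' end TA has 0 G/C, need ≥1 ✗
length: length 24 ✓
homopolymer run: longest run = 3 ✓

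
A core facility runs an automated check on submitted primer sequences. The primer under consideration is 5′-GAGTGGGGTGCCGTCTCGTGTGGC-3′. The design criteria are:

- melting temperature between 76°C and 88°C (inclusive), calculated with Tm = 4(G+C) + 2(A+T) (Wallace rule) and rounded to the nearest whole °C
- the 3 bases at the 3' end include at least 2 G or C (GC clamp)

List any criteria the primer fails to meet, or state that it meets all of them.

Meets all criteria.

Base counts: A=1, T=6, G=12, C=5 (length 24).
Tm: Tm = 2·7 + 4·17 = 82°C ✓
GC clamp: 3' end GGC has 3 G/C ✓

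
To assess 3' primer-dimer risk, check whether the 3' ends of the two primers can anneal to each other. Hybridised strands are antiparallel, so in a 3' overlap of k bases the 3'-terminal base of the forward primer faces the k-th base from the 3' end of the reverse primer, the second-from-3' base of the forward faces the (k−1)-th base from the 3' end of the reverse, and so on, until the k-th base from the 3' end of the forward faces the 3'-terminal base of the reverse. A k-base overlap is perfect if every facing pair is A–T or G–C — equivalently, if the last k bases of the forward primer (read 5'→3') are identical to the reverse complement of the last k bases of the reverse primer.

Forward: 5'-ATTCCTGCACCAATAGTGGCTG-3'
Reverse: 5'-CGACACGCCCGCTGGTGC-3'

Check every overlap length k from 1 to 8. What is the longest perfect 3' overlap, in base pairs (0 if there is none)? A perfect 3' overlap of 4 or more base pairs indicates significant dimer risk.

Last 8 bases (5'→3') — forward …AGTGGCTG, reverse …GCTGGTGC.
Reverse complement of the reverse primer's last 8 bases: GCACCAGC; its first k bases are the reverse complement of the reverse primer's last k bases, so a perfect k-base overlap needs the forward primer's last k bases to equal them.
Comparing (forward last k vs required): k=1: G vs G ✓; k=2: TG vs GC ✗; k=3: CTG vs GCA ✗; k=4: GCTG vs GCAC ✗; k=5: GGCTG vs GCACC ✗; k=6: TGGCTG vs GCACCA ✗; k=7: GTGGCTG vs GCACCAG ✗; k=8: AGTGGCTG vs GCACCAGC ✗.
Only k = 1 is perfect, so the longest perfect 3' overlap is 1.

Longest perfect overlap: 1 complementary base pair; below the dimer-risk threshold (threshold 4).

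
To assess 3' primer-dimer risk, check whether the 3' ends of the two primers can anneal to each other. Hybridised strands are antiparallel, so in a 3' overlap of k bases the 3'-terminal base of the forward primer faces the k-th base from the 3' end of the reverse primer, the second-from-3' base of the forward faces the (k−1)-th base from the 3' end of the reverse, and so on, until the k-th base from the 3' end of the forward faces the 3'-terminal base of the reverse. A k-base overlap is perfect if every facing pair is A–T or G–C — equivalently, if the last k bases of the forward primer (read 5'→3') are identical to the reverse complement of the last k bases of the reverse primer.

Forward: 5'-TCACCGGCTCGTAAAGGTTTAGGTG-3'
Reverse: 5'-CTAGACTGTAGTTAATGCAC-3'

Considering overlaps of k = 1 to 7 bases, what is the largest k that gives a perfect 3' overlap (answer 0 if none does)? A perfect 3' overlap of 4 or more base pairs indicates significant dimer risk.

Last 7 bases (5'→3') — forward …TTAGGTG, reverse …AATGCAC.
Reverse complement of the reverse primer's last 7 bases: GTGCATT; its first k bases are the reverse complement of the reverse primer's last k bases, so a perfect k-base overlap needs the forward primer's last k bases to equal them.
Comparing (forward last k vs required): k=1: G vs G ✓; k=2: TG vs GT ✗; k=3: GTG vs GTG ✓; k=4: GGTG vs GTGC ✗; k=5: AGGTG vs GTGCA ✗; k=6: TAGGTG vs GTGCAT ✗; k=7: TTAGGTG vs GTGCATT ✗.
Perfect overlaps at k = 1, 3; the largest is 3.

Longest perfect overlap: 3 complementary base pairs; below the dimer-risk threshold (threshold 4).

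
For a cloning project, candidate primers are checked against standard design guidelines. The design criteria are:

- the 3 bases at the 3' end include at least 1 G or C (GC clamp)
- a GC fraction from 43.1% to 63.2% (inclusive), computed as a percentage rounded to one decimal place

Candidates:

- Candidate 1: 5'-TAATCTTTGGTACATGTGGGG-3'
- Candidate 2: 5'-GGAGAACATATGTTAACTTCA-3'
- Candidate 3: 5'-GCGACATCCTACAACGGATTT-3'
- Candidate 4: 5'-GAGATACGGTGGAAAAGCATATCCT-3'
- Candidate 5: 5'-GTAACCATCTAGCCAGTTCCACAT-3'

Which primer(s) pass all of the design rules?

Candidate 1 (21 nt, A=4 T=8 G=7 C=2): 3' end GGG has 3 G/C ✓; GC 9/21 = 42.9%, outside 43.1–63.2% ✗ — fails.
Candidate 2 (21 nt, A=8 T=6 G=4 C=3): 3' end TCA has 1 G/C ✓; GC 7/21 = 33.3%, outside 43.1–63.2% ✗ — fails.
Candidate 3 (21 nt, A=6 T=5 G=4 C=6): 3' end TTT has 0 G/C, need ≥1 ✗; GC 10/21 = 47.6% ✓ — fails.
Candidate 4 (25 nt, A=9 T=5 G=7 C=4): 3' end CCT has 2 G/C ✓; GC 11/25 = 44.0% ✓ — passes.
Candidate 5 (24 nt, A=7 T=6 G=3 C=8): 3' end CAT has 1 G/C ✓; GC 11/24 = 45.8% ✓ — passes.

Candidate 4 and Candidate 5.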